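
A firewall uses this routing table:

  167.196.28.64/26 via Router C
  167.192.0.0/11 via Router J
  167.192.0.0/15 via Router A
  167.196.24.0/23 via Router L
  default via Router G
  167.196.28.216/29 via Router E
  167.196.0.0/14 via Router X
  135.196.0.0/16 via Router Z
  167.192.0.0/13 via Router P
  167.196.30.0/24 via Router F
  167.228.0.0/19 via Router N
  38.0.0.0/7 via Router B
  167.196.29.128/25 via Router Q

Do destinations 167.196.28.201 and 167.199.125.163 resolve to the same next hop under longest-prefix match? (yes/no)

yes

167.196.28.201: longest match 167.196.0.0/14 -> Router X
167.199.125.163: longest match 167.196.0.0/14 -> Router X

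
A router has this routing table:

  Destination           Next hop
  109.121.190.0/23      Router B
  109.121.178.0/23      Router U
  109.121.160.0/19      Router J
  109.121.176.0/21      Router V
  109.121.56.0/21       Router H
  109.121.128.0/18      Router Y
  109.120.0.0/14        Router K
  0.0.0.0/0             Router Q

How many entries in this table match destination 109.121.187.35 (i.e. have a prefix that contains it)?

4

Prefixes containing 109.121.187.35:
  0.0.0.0/0 (default, matches everything)
  109.120.0.0/14 (109.120.0.0 - 109.123.255.255)
  109.121.128.0/18 (109.121.128.0 - 109.121.191.255)
  109.121.160.0/19 (109.121.160.0 - 109.121.191.255)
Total matching entries: 4.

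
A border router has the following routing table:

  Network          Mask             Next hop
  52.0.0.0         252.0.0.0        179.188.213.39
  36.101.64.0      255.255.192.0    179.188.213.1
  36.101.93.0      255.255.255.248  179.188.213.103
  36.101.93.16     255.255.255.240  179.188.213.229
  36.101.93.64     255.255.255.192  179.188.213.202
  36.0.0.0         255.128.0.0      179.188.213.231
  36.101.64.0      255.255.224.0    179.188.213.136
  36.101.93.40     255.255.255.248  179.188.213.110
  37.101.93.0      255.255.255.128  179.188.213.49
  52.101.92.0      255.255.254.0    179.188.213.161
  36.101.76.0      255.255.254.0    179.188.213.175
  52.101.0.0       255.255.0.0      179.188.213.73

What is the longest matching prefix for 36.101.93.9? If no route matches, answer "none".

36.101.64.0/19

Entries matching 36.101.93.9:
  36.0.0.0/9 (36.0.0.0 - 36.127.255.255)
  36.101.64.0/18 (36.101.64.0 - 36.101.127.255)
  36.101.64.0/19 (36.101.64.0 - 36.101.95.255)
Most specific is 36.101.64.0/19.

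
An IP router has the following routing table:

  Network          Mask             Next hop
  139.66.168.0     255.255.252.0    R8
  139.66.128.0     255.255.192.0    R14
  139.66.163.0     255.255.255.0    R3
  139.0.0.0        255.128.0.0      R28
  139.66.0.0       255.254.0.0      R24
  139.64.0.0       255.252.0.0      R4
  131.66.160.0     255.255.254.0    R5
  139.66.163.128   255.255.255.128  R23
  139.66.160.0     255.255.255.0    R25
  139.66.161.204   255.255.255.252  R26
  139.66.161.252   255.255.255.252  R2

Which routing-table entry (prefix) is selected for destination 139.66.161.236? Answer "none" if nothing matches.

Entries matching 139.66.161.236:
  139.0.0.0/9 (139.0.0.0 - 139.127.255.255)
  139.64.0.0/14 (139.64.0.0 - 139.67.255.255)
  139.66.0.0/15 (139.66.0.0 - 139.67.255.255)
  139.66.128.0/18 (139.66.128.0 - 139.66.191.255)
Most specific is 139.66.128.0/18.

139.66.128.0/18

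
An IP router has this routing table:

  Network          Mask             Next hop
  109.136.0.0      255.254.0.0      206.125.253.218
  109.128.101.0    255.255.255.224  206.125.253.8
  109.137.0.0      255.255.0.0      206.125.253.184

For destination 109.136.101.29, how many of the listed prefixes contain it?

Prefixes containing 109.136.101.29:
  109.136.0.0/15 (109.136.0.0 - 109.137.255.255)
Total matching entries: 1.

1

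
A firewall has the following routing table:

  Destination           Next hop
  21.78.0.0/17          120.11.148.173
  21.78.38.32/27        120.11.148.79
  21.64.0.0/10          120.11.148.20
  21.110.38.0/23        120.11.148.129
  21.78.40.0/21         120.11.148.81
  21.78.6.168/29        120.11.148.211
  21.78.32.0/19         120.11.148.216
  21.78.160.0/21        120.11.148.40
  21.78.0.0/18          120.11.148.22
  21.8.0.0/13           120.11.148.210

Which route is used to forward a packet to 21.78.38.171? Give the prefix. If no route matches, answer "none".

Entries matching 21.78.38.171:
  21.64.0.0/10 (21.64.0.0 - 21.127.255.255)
  21.78.0.0/17 (21.78.0.0 - 21.78.127.255)
  21.78.0.0/18 (21.78.0.0 - 21.78.63.255)
  21.78.32.0/19 (21.78.32.0 - 21.78.63.255)
Most specific is 21.78.32.0/19.

21.78.32.0/19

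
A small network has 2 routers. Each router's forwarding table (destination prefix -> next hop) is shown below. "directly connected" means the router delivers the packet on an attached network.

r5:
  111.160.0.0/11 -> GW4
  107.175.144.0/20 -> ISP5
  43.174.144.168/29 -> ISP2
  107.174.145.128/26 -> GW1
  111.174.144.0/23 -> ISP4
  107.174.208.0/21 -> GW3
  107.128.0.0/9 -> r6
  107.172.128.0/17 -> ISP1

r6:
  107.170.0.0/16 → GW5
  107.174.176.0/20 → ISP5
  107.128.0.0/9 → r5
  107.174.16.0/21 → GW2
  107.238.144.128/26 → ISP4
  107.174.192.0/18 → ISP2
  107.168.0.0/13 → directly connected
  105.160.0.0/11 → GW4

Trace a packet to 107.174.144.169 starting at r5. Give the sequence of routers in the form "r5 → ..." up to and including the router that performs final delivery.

r5 → r6

At r5: longest match for 107.174.144.169 is 107.128.0.0/9 -> r6
At r6: longest match for 107.174.144.169 is 107.168.0.0/13 -> directly connected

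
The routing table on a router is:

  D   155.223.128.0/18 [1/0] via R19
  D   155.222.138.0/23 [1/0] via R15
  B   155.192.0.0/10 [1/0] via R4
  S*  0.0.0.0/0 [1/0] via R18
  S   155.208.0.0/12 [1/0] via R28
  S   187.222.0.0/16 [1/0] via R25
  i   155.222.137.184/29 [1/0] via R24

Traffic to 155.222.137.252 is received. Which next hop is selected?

Routes whose prefix contains 155.222.137.252:
  0.0.0.0/0 (default, matches everything) -> R18
  155.192.0.0/10 (155.192.0.0 - 155.255.255.255) -> R4
  155.208.0.0/12 (155.208.0.0 - 155.223.255.255) -> R28
More-specific entries that do NOT match:
  155.222.137.184/29 (155.222.137.184 - 155.222.137.191) does not contain 155.222.137.252
  155.222.138.0/23 (155.222.138.0 - 155.222.139.255) does not contain 155.222.137.252
  155.223.128.0/18 (155.223.128.0 - 155.223.191.255) does not contain 155.222.137.252
  187.222.0.0/16 (187.222.0.0 - 187.222.255.255) does not contain 155.222.137.252
Longest matching prefix is /12 -> next hop R28.

R28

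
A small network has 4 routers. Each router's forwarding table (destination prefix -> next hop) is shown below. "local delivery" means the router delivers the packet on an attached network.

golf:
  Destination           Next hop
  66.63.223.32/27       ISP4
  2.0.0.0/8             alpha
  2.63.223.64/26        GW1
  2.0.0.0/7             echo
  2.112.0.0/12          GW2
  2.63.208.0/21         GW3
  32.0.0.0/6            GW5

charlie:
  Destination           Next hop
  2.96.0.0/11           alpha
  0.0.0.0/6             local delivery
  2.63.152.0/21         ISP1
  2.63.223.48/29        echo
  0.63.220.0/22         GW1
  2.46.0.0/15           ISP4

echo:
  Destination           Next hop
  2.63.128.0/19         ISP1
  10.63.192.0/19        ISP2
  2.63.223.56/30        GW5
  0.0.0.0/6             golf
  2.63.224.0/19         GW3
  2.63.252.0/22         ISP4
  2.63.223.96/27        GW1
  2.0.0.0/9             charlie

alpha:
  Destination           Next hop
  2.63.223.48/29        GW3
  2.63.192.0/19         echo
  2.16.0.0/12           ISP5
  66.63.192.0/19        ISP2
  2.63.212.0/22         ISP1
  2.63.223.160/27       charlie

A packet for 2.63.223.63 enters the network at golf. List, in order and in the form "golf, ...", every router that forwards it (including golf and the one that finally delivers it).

golf, alpha, echo, charlie

At golf: longest match for 2.63.223.63 is 2.0.0.0/8 -> alpha
At alpha: longest match for 2.63.223.63 is 2.63.192.0/19 -> echo
At echo: longest match for 2.63.223.63 is 2.0.0.0/9 -> charlie
At charlie: longest match for 2.63.223.63 is 0.0.0.0/6 -> local delivery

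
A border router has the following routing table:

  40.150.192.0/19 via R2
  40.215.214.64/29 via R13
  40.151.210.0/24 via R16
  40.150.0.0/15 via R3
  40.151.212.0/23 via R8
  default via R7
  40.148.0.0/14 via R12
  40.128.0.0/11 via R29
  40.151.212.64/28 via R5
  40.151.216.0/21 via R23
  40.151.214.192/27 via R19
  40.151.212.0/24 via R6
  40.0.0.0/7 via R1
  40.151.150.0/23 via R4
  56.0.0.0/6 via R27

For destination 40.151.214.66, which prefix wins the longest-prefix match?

Entries matching 40.151.214.66:
  0.0.0.0/0 (default, matches everything)
  40.0.0.0/7 (40.0.0.0 - 41.255.255.255)
  40.128.0.0/11 (40.128.0.0 - 40.159.255.255)
  40.148.0.0/14 (40.148.0.0 - 40.151.255.255)
  40.150.0.0/15 (40.150.0.0 - 40.151.255.255)
Most specific is 40.150.0.0/15.

40.150.0.0/15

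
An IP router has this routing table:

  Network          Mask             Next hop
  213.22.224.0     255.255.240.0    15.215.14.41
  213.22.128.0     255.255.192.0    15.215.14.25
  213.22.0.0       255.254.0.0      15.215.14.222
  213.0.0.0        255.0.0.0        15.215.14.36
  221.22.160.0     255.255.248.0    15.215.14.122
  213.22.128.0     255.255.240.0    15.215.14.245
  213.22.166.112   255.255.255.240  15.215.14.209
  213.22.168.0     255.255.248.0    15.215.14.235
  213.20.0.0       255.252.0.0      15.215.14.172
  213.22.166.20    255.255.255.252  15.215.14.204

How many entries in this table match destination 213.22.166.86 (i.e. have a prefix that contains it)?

4

Prefixes containing 213.22.166.86:
  213.0.0.0/8 (213.0.0.0 - 213.255.255.255)
  213.20.0.0/14 (213.20.0.0 - 213.23.255.255)
  213.22.0.0/15 (213.22.0.0 - 213.23.255.255)
  213.22.128.0/18 (213.22.128.0 - 213.22.191.255)
Total matching entries: 4.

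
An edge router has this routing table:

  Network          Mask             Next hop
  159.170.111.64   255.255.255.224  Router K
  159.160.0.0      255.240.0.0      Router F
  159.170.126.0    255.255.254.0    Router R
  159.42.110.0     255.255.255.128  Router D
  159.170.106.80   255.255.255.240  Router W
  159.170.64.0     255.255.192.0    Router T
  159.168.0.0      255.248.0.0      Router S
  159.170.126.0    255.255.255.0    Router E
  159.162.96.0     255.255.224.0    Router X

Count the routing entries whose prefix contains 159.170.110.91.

3

Prefixes containing 159.170.110.91:
  159.160.0.0/12 (159.160.0.0 - 159.175.255.255)
  159.168.0.0/13 (159.168.0.0 - 159.175.255.255)
  159.170.64.0/18 (159.170.64.0 - 159.170.127.255)
Total matching entries: 3.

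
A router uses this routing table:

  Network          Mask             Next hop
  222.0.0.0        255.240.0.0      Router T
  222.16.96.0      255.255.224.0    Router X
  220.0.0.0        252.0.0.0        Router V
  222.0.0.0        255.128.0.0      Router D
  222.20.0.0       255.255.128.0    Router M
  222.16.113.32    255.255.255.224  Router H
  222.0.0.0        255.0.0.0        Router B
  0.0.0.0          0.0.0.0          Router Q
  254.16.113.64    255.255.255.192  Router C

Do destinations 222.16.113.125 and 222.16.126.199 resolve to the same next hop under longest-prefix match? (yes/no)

yes

222.16.113.125: longest match 222.16.96.0/19 -> Router X
222.16.126.199: longest match 222.16.96.0/19 -> Router X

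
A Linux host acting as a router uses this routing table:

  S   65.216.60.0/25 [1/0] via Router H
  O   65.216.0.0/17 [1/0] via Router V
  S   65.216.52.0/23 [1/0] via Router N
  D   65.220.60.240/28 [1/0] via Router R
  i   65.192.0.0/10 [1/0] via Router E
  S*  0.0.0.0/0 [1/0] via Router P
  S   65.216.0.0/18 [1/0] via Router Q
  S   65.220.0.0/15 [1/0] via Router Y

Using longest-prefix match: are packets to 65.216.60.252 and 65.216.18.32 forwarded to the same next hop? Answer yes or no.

yes

65.216.60.252: longest match 65.216.0.0/18 -> Router Q
65.216.18.32: longest match 65.216.0.0/18 -> Router Q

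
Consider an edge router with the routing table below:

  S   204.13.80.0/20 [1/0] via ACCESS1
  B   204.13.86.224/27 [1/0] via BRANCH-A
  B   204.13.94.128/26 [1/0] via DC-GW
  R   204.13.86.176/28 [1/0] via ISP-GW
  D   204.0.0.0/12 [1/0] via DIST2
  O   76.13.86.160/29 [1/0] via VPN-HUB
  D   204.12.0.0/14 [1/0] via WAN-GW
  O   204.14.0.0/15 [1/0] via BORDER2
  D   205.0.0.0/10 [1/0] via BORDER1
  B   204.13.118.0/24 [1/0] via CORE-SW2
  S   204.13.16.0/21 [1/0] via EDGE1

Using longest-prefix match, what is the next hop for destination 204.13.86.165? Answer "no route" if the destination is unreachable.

ACCESS1

Routes whose prefix contains 204.13.86.165:
  204.0.0.0/12 (204.0.0.0 - 204.15.255.255) -> DIST2
  204.12.0.0/14 (204.12.0.0 - 204.15.255.255) -> WAN-GW
  204.13.80.0/20 (204.13.80.0 - 204.13.95.255) -> ACCESS1
More-specific entries that do NOT match:
  76.13.86.160/29 (76.13.86.160 - 76.13.86.167) does not contain 204.13.86.165
  204.13.86.176/28 (204.13.86.176 - 204.13.86.191) does not contain 204.13.86.165
  204.13.86.224/27 (204.13.86.224 - 204.13.86.255) does not contain 204.13.86.165
  204.13.94.128/26 (204.13.94.128 - 204.13.94.191) does not contain 204.13.86.165
  204.13.118.0/24 (204.13.118.0 - 204.13.118.255) does not contain 204.13.86.165
  204.13.16.0/21 (204.13.16.0 - 204.13.23.255) does not contain 204.13.86.165
Longest matching prefix is /20 -> next hop ACCESS1.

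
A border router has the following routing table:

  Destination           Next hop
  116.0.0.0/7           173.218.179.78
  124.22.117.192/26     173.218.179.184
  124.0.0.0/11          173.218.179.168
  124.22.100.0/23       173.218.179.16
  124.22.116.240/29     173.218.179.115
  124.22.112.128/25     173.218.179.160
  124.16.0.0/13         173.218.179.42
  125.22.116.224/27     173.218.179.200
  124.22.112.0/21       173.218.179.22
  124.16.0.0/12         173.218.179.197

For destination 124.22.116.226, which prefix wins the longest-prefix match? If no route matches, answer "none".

124.22.112.0/21

Entries matching 124.22.116.226:
  124.0.0.0/11 (124.0.0.0 - 124.31.255.255)
  124.16.0.0/12 (124.16.0.0 - 124.31.255.255)
  124.16.0.0/13 (124.16.0.0 - 124.23.255.255)
  124.22.112.0/21 (124.22.112.0 - 124.22.119.255)
Most specific is 124.22.112.0/21.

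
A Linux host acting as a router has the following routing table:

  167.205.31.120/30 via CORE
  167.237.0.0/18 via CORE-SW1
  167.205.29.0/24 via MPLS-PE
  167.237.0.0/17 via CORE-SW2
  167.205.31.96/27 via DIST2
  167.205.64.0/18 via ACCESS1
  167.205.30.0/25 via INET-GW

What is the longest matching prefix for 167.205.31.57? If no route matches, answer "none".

none

167.205.31.57 is outside every listed prefix and there is no default route.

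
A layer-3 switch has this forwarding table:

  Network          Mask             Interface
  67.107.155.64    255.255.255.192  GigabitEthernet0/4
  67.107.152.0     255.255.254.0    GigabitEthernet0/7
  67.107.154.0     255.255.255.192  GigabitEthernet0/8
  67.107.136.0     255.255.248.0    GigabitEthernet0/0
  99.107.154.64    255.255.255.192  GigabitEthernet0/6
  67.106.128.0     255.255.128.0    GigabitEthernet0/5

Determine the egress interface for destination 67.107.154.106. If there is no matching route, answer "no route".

No entry's prefix contains 67.107.154.106; there is no default route.

no route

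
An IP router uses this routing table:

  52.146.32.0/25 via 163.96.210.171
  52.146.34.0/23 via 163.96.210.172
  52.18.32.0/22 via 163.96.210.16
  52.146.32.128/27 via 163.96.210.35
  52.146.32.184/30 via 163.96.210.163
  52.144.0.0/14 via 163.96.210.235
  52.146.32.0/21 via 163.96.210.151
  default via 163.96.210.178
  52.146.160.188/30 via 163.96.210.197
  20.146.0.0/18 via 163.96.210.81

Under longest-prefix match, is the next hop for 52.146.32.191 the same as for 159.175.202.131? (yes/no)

52.146.32.191: longest match 52.146.32.0/21 -> 163.96.210.151
159.175.202.131: longest match 0.0.0.0/0 -> 163.96.210.178

no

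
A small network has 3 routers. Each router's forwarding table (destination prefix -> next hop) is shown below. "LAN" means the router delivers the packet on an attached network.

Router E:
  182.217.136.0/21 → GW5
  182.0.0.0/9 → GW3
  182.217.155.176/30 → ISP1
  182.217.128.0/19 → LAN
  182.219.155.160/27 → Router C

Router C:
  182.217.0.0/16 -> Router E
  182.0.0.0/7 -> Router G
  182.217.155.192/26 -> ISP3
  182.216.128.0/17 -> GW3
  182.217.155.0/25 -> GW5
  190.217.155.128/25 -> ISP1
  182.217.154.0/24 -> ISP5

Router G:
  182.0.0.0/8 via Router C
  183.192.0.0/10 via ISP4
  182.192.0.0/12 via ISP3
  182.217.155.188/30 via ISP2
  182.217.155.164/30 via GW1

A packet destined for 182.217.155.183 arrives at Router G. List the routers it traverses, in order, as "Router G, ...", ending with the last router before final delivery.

Router G, Router C, Router E

At Router G: longest match for 182.217.155.183 is 182.0.0.0/8 -> Router C
At Router C: longest match for 182.217.155.183 is 182.217.0.0/16 -> Router E
At Router E: longest match for 182.217.155.183 is 182.217.128.0/19 -> LAN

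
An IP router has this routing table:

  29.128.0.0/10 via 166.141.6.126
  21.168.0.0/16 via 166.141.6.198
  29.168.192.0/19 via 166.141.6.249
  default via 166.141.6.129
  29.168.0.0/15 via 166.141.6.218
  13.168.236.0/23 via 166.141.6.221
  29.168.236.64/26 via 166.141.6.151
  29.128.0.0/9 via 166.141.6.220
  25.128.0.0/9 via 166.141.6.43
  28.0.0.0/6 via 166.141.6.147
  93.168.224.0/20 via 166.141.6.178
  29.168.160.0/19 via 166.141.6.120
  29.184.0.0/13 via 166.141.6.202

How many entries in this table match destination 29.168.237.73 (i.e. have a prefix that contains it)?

Prefixes containing 29.168.237.73:
  0.0.0.0/0 (default, matches everything)
  28.0.0.0/6 (28.0.0.0 - 31.255.255.255)
  29.128.0.0/9 (29.128.0.0 - 29.255.255.255)
  29.128.0.0/10 (29.128.0.0 - 29.191.255.255)
  29.168.0.0/15 (29.168.0.0 - 29.169.255.255)
Total matching entries: 5.

5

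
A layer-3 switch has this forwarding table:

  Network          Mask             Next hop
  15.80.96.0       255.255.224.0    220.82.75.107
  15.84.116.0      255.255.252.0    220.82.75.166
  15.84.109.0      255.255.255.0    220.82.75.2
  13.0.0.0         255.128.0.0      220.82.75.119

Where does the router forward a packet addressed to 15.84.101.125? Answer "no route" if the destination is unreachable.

No entry's prefix contains 15.84.101.125; there is no default route.

no route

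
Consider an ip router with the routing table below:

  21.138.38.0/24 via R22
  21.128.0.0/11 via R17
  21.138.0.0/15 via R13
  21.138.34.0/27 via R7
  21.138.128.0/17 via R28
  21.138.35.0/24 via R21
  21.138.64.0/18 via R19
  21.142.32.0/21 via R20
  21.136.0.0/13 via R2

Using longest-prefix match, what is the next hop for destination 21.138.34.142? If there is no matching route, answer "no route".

Routes whose prefix contains 21.138.34.142:
  21.128.0.0/11 (21.128.0.0 - 21.159.255.255) -> R17
  21.136.0.0/13 (21.136.0.0 - 21.143.255.255) -> R2
  21.138.0.0/15 (21.138.0.0 - 21.139.255.255) -> R13
More-specific entries that do NOT match:
  21.138.34.0/27 (21.138.34.0 - 21.138.34.31) does not contain 21.138.34.142
  21.138.38.0/24 (21.138.38.0 - 21.138.38.255) does not contain 21.138.34.142
  21.138.35.0/24 (21.138.35.0 - 21.138.35.255) does not contain 21.138.34.142
  21.142.32.0/21 (21.142.32.0 - 21.142.39.255) does not contain 21.138.34.142
  21.138.64.0/18 (21.138.64.0 - 21.138.127.255) does not contain 21.138.34.142
  21.138.128.0/17 (21.138.128.0 - 21.138.255.255) does not contain 21.138.34.142
Longest matching prefix is /15 -> next hop R13.

R13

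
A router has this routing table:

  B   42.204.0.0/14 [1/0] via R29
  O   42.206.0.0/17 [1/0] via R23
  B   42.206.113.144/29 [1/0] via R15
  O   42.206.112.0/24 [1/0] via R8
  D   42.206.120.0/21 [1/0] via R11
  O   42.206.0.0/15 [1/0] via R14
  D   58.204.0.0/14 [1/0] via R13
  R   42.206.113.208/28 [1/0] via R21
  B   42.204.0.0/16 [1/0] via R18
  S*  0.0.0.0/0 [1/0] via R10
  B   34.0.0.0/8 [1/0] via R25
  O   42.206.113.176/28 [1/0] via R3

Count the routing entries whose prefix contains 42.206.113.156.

Prefixes containing 42.206.113.156:
  0.0.0.0/0 (default, matches everything)
  42.204.0.0/14 (42.204.0.0 - 42.207.255.255)
  42.206.0.0/15 (42.206.0.0 - 42.207.255.255)
  42.206.0.0/17 (42.206.0.0 - 42.206.127.255)
Total matching entries: 4.

4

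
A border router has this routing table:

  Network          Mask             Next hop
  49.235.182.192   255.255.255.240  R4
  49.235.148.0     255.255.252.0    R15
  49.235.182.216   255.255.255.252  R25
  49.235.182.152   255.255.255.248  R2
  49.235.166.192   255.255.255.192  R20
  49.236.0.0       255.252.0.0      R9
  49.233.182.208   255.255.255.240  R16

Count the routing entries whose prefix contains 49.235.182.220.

0

No listed prefix contains 49.235.182.220.
Total matching entries: 0.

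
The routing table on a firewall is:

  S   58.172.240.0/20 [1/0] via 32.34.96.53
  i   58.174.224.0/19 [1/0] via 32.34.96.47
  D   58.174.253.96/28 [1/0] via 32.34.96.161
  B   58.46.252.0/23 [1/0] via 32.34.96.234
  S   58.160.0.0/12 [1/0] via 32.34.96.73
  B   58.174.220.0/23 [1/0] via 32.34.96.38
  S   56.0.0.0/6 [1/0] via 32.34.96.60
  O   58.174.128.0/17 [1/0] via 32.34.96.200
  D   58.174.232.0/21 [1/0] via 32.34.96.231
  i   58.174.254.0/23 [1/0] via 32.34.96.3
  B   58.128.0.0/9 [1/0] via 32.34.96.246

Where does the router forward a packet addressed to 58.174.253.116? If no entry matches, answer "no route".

32.34.96.47

Routes whose prefix contains 58.174.253.116:
  56.0.0.0/6 (56.0.0.0 - 59.255.255.255) -> 32.34.96.60
  58.128.0.0/9 (58.128.0.0 - 58.255.255.255) -> 32.34.96.246
  58.160.0.0/12 (58.160.0.0 - 58.175.255.255) -> 32.34.96.73
  58.174.128.0/17 (58.174.128.0 - 58.174.255.255) -> 32.34.96.200
  58.174.224.0/19 (58.174.224.0 - 58.174.255.255) -> 32.34.96.47
More-specific entries that do NOT match:
  58.174.253.96/28 (58.174.253.96 - 58.174.253.111) does not contain 58.174.253.116
  58.46.252.0/23 (58.46.252.0 - 58.46.253.255) does not contain 58.174.253.116
  58.174.220.0/23 (58.174.220.0 - 58.174.221.255) does not contain 58.174.253.116
  58.174.254.0/23 (58.174.254.0 - 58.174.255.255) does not contain 58.174.253.116
  58.174.232.0/21 (58.174.232.0 - 58.174.239.255) does not contain 58.174.253.116
  58.172.240.0/20 (58.172.240.0 - 58.172.255.255) does not contain 58.174.253.116
Longest matching prefix is /19 -> next hop 32.34.96.47.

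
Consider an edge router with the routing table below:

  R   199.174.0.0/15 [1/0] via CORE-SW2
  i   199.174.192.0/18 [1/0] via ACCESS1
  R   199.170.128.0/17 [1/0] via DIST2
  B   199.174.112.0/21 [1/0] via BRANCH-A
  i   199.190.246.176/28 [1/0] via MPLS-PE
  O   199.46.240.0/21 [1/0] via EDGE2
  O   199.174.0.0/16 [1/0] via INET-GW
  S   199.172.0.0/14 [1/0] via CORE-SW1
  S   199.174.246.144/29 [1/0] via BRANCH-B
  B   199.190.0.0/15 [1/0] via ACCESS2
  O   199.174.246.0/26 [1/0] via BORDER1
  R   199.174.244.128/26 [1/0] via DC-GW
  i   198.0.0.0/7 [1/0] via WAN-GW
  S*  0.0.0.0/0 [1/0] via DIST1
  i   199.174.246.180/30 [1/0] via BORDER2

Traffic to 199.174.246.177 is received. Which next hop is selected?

Routes whose prefix contains 199.174.246.177:
  0.0.0.0/0 (default, matches everything) -> DIST1
  198.0.0.0/7 (198.0.0.0 - 199.255.255.255) -> WAN-GW
  199.172.0.0/14 (199.172.0.0 - 199.175.255.255) -> CORE-SW1
  199.174.0.0/15 (199.174.0.0 - 199.175.255.255) -> CORE-SW2
  199.174.0.0/16 (199.174.0.0 - 199.174.255.255) -> INET-GW
  199.174.192.0/18 (199.174.192.0 - 199.174.255.255) -> ACCESS1
More-specific entries that do NOT match:
  199.174.246.180/30 (199.174.246.180 - 199.174.246.183) does not contain 199.174.246.177
  199.174.246.144/29 (199.174.246.144 - 199.174.246.151) does not contain 199.174.246.177
  199.190.246.176/28 (199.190.246.176 - 199.190.246.191) does not contain 199.174.246.177
  199.174.246.0/26 (199.174.246.0 - 199.174.246.63) does not contain 199.174.246.177
  199.174.244.128/26 (199.174.244.128 - 199.174.244.191) does not contain 199.174.246.177
  199.174.112.0/21 (199.174.112.0 - 199.174.119.255) does not contain 199.174.246.177
  199.46.240.0/21 (199.46.240.0 - 199.46.247.255) does not contain 199.174.246.177
Longest matching prefix is /18 -> next hop ACCESS1.

ACCESS1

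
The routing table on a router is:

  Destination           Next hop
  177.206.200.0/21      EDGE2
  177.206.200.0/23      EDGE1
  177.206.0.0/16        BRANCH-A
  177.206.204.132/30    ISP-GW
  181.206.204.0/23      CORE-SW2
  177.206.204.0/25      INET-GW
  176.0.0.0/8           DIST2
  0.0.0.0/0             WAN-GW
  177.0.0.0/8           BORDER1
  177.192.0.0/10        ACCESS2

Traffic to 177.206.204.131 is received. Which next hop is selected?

Routes whose prefix contains 177.206.204.131:
  0.0.0.0/0 (default, matches everything) -> WAN-GW
  177.0.0.0/8 (177.0.0.0 - 177.255.255.255) -> BORDER1
  177.192.0.0/10 (177.192.0.0 - 177.255.255.255) -> ACCESS2
  177.206.0.0/16 (177.206.0.0 - 177.206.255.255) -> BRANCH-A
  177.206.200.0/21 (177.206.200.0 - 177.206.207.255) -> EDGE2
More-specific entries that do NOT match:
  177.206.204.132/30 (177.206.204.132 - 177.206.204.135) does not contain 177.206.204.131
  177.206.204.0/25 (177.206.204.0 - 177.206.204.127) does not contain 177.206.204.131
  177.206.200.0/23 (177.206.200.0 - 177.206.201.255) does not contain 177.206.204.131
  181.206.204.0/23 (181.206.204.0 - 181.206.205.255) does not contain 177.206.204.131
Longest matching prefix is /21 -> next hop EDGE2.

EDGE2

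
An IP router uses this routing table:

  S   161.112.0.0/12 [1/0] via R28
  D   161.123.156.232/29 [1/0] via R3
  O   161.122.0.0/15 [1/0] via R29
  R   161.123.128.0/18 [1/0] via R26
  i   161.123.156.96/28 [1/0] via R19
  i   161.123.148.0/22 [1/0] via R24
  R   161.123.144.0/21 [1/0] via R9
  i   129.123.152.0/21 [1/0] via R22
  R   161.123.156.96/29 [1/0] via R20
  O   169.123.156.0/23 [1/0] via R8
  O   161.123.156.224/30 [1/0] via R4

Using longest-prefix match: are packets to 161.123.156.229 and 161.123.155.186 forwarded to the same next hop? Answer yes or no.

yes

161.123.156.229: longest match 161.123.128.0/18 -> R26
161.123.155.186: longest match 161.123.128.0/18 -> R26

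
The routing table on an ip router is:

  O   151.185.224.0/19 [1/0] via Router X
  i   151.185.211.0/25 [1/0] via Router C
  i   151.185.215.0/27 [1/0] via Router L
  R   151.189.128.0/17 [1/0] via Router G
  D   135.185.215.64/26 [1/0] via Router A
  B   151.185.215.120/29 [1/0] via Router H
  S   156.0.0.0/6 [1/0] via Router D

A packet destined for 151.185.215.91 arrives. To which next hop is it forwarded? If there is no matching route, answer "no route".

No entry's prefix contains 151.185.215.91; there is no default route.

no route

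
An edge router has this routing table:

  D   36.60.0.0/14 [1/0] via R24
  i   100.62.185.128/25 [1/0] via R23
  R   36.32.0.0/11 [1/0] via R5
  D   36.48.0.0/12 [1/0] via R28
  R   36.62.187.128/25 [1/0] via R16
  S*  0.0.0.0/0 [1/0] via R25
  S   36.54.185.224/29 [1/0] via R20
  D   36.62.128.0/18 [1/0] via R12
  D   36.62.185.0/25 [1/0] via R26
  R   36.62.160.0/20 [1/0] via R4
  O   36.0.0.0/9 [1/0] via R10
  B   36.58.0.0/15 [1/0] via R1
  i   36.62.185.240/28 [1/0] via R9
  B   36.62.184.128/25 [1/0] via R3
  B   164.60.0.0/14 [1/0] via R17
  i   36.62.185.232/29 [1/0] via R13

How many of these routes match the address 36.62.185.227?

Prefixes containing 36.62.185.227:
  0.0.0.0/0 (default, matches everything)
  36.0.0.0/9 (36.0.0.0 - 36.127.255.255)
  36.32.0.0/11 (36.32.0.0 - 36.63.255.255)
  36.48.0.0/12 (36.48.0.0 - 36.63.255.255)
  36.60.0.0/14 (36.60.0.0 - 36.63.255.255)
  36.62.128.0/18 (36.62.128.0 - 36.62.191.255)
Total matching entries: 6.

6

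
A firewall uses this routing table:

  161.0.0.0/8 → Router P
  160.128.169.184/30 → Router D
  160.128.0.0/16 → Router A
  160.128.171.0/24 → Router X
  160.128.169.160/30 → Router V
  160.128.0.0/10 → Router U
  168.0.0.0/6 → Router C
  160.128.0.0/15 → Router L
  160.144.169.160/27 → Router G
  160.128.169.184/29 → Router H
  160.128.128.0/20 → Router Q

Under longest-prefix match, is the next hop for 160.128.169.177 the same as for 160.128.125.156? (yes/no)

160.128.169.177: longest match 160.128.0.0/16 -> Router A
160.128.125.156: longest match 160.128.0.0/16 -> Router A

yes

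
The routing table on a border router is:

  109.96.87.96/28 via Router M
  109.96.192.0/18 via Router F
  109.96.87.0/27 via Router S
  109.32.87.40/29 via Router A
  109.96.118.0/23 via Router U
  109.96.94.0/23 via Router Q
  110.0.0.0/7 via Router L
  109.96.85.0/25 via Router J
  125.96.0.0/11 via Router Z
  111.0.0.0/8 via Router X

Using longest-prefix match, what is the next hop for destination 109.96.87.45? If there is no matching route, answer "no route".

No entry's prefix contains 109.96.87.45; there is no default route.

no route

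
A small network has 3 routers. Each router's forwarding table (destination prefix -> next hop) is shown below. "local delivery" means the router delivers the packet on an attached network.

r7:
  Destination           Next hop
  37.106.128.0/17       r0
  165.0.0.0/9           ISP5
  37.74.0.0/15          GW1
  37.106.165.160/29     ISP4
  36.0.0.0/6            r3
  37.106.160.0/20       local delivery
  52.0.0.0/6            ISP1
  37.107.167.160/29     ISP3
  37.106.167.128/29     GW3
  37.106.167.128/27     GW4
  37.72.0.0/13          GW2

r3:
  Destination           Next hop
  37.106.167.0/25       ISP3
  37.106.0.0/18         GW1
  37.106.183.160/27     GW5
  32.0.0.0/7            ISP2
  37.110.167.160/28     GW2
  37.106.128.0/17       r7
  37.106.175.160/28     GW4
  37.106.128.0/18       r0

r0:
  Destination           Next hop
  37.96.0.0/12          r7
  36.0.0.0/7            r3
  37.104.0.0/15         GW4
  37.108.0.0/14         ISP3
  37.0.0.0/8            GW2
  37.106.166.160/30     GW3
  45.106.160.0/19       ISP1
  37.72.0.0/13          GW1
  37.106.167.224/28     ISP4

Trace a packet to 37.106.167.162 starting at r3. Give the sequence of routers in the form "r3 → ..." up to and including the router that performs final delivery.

At r3: longest match for 37.106.167.162 is 37.106.128.0/18 -> r0
At r0: longest match for 37.106.167.162 is 37.96.0.0/12 -> r7
At r7: longest match for 37.106.167.162 is 37.106.160.0/20 -> local delivery

r3 → r0 → r7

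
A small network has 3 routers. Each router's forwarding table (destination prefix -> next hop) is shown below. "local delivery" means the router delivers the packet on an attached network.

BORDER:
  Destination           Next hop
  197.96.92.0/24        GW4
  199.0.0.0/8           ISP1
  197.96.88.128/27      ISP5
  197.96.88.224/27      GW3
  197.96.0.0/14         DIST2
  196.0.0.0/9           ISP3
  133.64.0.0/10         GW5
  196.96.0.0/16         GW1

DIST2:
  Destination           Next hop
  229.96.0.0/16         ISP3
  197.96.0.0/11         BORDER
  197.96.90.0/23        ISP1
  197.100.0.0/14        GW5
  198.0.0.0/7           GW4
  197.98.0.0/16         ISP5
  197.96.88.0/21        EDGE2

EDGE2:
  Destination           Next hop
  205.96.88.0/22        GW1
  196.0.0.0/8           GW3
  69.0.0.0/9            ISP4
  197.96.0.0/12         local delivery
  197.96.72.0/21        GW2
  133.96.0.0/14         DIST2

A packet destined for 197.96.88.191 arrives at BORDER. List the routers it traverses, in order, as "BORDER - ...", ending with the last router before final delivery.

BORDER - DIST2 - EDGE2

At BORDER: longest match for 197.96.88.191 is 197.96.0.0/14 -> DIST2
At DIST2: longest match for 197.96.88.191 is 197.96.88.0/21 -> EDGE2
At EDGE2: longest match for 197.96.88.191 is 197.96.0.0/12 -> local delivery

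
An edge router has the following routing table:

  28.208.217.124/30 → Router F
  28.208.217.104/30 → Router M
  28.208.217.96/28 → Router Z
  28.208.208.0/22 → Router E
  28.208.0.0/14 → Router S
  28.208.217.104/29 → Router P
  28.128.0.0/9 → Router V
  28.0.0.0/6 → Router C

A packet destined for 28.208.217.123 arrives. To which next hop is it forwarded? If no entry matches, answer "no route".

Routes whose prefix contains 28.208.217.123:
  28.0.0.0/6 (28.0.0.0 - 31.255.255.255) -> Router C
  28.128.0.0/9 (28.128.0.0 - 28.255.255.255) -> Router V
  28.208.0.0/14 (28.208.0.0 - 28.211.255.255) -> Router S
More-specific entries that do NOT match:
  28.208.217.124/30 (28.208.217.124 - 28.208.217.127) does not contain 28.208.217.123
  28.208.217.104/30 (28.208.217.104 - 28.208.217.107) does not contain 28.208.217.123
  28.208.217.104/29 (28.208.217.104 - 28.208.217.111) does not contain 28.208.217.123
  28.208.217.96/28 (28.208.217.96 - 28.208.217.111) does not contain 28.208.217.123
  28.208.208.0/22 (28.208.208.0 - 28.208.211.255) does not contain 28.208.217.123
Longest matching prefix is /14 -> next hop Router S.

Router S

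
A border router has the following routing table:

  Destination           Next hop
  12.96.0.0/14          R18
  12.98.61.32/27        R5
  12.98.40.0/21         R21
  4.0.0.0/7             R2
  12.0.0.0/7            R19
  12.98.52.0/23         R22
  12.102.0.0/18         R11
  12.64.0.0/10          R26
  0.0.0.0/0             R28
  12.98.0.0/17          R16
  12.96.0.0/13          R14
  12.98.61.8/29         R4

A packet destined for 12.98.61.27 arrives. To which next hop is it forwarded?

Routes whose prefix contains 12.98.61.27:
  0.0.0.0/0 (default, matches everything) -> R28
  12.0.0.0/7 (12.0.0.0 - 13.255.255.255) -> R19
  12.64.0.0/10 (12.64.0.0 - 12.127.255.255) -> R26
  12.96.0.0/13 (12.96.0.0 - 12.103.255.255) -> R14
  12.96.0.0/14 (12.96.0.0 - 12.99.255.255) -> R18
  12.98.0.0/17 (12.98.0.0 - 12.98.127.255) -> R16
More-specific entries that do NOT match:
  12.98.61.8/29 (12.98.61.8 - 12.98.61.15) does not contain 12.98.61.27
  12.98.61.32/27 (12.98.61.32 - 12.98.61.63) does not contain 12.98.61.27
  12.98.52.0/23 (12.98.52.0 - 12.98.53.255) does not contain 12.98.61.27
  12.98.40.0/21 (12.98.40.0 - 12.98.47.255) does not contain 12.98.61.27
  12.102.0.0/18 (12.102.0.0 - 12.102.63.255) does not contain 12.98.61.27
Longest matching prefix is /17 -> next hop R16.

R16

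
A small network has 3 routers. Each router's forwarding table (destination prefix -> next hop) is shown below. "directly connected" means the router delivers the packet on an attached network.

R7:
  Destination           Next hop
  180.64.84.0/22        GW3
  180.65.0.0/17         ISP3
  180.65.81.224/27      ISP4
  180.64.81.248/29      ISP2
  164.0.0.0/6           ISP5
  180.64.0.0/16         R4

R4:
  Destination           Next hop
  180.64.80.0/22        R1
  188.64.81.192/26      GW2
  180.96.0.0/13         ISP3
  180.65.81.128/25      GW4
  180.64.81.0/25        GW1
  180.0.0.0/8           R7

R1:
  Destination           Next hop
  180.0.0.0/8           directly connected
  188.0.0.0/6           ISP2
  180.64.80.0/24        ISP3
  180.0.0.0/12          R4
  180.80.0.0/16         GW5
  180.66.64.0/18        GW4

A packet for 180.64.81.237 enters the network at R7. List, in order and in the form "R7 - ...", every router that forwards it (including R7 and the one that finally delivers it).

R7 - R4 - R1

At R7: longest match for 180.64.81.237 is 180.64.0.0/16 -> R4
At R4: longest match for 180.64.81.237 is 180.64.80.0/22 -> R1
At R1: longest match for 180.64.81.237 is 180.0.0.0/8 -> directly connected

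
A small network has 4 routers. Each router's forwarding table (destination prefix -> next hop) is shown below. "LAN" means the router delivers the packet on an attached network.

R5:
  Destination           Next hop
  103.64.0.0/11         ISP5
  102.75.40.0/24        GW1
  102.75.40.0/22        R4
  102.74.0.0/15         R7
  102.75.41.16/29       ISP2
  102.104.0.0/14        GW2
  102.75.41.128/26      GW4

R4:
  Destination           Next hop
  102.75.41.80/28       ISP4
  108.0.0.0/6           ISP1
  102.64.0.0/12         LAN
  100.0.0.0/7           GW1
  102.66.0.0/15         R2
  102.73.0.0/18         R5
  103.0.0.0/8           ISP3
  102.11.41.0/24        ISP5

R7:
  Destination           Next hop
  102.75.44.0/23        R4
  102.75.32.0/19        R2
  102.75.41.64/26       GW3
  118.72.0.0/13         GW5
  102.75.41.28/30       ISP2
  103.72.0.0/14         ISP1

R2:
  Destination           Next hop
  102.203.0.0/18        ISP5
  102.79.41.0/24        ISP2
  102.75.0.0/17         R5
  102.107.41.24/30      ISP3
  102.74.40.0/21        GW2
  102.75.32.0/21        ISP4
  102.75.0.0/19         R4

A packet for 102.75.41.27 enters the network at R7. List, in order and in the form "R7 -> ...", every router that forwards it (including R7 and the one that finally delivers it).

At R7: longest match for 102.75.41.27 is 102.75.32.0/19 -> R2
At R2: longest match for 102.75.41.27 is 102.75.0.0/17 -> R5
At R5: longest match for 102.75.41.27 is 102.75.40.0/22 -> R4
At R4: longest match for 102.75.41.27 is 102.64.0.0/12 -> LAN

R7 -> R2 -> R5 -> R4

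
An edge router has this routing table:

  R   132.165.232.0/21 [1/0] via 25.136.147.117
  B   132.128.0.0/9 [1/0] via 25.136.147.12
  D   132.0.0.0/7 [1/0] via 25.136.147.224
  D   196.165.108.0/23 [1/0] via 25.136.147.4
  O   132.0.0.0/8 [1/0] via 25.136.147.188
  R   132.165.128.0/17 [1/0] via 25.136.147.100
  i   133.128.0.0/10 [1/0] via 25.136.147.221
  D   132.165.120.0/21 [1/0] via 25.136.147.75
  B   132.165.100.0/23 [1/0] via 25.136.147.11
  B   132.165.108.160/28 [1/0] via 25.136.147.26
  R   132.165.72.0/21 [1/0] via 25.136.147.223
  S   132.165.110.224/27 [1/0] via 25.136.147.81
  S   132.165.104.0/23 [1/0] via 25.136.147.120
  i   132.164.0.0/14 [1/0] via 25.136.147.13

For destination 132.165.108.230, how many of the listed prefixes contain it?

Prefixes containing 132.165.108.230:
  132.0.0.0/7 (132.0.0.0 - 133.255.255.255)
  132.0.0.0/8 (132.0.0.0 - 132.255.255.255)
  132.128.0.0/9 (132.128.0.0 - 132.255.255.255)
  132.164.0.0/14 (132.164.0.0 - 132.167.255.255)
Total matching entries: 4.

4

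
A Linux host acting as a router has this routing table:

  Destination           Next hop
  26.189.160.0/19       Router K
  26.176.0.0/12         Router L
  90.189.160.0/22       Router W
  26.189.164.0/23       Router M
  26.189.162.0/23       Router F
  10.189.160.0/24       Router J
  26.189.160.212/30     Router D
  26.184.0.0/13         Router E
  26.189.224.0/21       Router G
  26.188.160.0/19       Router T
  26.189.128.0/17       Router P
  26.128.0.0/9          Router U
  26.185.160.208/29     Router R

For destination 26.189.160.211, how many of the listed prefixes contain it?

5

Prefixes containing 26.189.160.211:
  26.128.0.0/9 (26.128.0.0 - 26.255.255.255)
  26.176.0.0/12 (26.176.0.0 - 26.191.255.255)
  26.184.0.0/13 (26.184.0.0 - 26.191.255.255)
  26.189.128.0/17 (26.189.128.0 - 26.189.255.255)
  26.189.160.0/19 (26.189.160.0 - 26.189.191.255)
Total matching entries: 5.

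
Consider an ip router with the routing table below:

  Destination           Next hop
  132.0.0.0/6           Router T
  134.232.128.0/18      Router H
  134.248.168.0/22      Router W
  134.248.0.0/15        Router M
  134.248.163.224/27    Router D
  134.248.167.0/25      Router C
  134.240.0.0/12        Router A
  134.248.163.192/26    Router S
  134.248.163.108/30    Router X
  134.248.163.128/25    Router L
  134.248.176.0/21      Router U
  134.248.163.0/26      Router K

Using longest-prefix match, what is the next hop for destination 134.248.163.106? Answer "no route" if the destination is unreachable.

Router M

Routes whose prefix contains 134.248.163.106:
  132.0.0.0/6 (132.0.0.0 - 135.255.255.255) -> Router T
  134.240.0.0/12 (134.240.0.0 - 134.255.255.255) -> Router A
  134.248.0.0/15 (134.248.0.0 - 134.249.255.255) -> Router M
More-specific entries that do NOT match:
  134.248.163.108/30 (134.248.163.108 - 134.248.163.111) does not contain 134.248.163.106
  134.248.163.224/27 (134.248.163.224 - 134.248.163.255) does not contain 134.248.163.106
  134.248.163.192/26 (134.248.163.192 - 134.248.163.255) does not contain 134.248.163.106
  134.248.163.0/26 (134.248.163.0 - 134.248.163.63) does not contain 134.248.163.106
  134.248.167.0/25 (134.248.167.0 - 134.248.167.127) does not contain 134.248.163.106
  134.248.163.128/25 (134.248.163.128 - 134.248.163.255) does not contain 134.248.163.106
  134.248.168.0/22 (134.248.168.0 - 134.248.171.255) does not contain 134.248.163.106
  134.248.176.0/21 (134.248.176.0 - 134.248.183.255) does not contain 134.248.163.106
  134.232.128.0/18 (134.232.128.0 - 134.232.191.255) does not contain 134.248.163.106
Longest matching prefix is /15 -> next hop Router M.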